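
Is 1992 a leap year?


Yes

Rules: divisible by 4 AND (not by 100 OR by 400)
1992 ÷ 4 = 498 exactly → divisible by 4
1992 ÷ 100 = 19 remainder 92 → not divisible by 100
Divisible by 4 but not by 100 → leap year


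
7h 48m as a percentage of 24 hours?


Total minutes: 7×60 + 48 = 468
Day = 24×60 = 1440 minutes
Fraction = 468/1440 = 0.3250
As a percentage: 468/1440 × 100 = 32.50%

0.3250 (32.50%)


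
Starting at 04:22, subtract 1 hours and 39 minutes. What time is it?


02:43

Start: 262 minutes from midnight
Subtract: 99 minutes
Remaining: 262 - 99 = 163
Hours: 2, Minutes: 43


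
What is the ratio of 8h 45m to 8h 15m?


Duration 1: 525 minutes
Duration 2: 495 minutes
Ratio = 525:495
GCD = 15
Simplified = 35:33
As a decimal: 35/33 ≈ 1.06

35:33 (1.06)


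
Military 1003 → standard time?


Hour: 10
10 < 12 → AM

10:03 AM


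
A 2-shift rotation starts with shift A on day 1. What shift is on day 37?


Shift A

Shifts: A, B
Start: A (index 0)
Day 37: (0 + 37 - 1) mod 2
= 36 mod 2
= 0
Index 0 → shift A


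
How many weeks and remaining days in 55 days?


7 weeks 6 days

Weeks: 55 ÷ 7 = 7 remainder 6


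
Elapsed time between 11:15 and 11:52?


End time in minutes: 11×60 + 52 = 712
Start time in minutes: 11×60 + 15 = 675
Difference = 712 - 675 = 37 minutes
= 0 hours 37 minutes

0h 37m


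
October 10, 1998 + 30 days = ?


Start: October 10, 1998
Add 30 days
October 10 → November 1: 31 - 10 + 1 = 22 days (30 - 22 = 8 left)
November 1 + 8 = November 9, 1998

November 9, 1998


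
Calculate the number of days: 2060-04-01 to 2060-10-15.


From April 1, 2060 to October 15, 2060
Rest of April 2060: 30 - 1 = 29
Full months: May 31, June 30, July 31, August 31, September 30
Days into October 2060: 15
Total = 29 + 31 + 30 + 31 + 31 + 30 + 15 = 197 days

197 days


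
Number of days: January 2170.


Month: January (month 1)
January has 31 days

31 days


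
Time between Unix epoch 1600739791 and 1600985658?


245867 seconds (68.3 hours / 2.85 days)

Difference = 1600985658 - 1600739791 = 245867 seconds
In hours: 245867 / 3600 ≈ 68.3
In days: 245867 / 86400 ≈ 2.85


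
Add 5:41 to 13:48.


19:29

Start: 828 minutes from midnight
Add: 341 minutes
Total: 1169 minutes
Hours: 1169 ÷ 60 = 19 remainder 29


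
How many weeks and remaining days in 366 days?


52 weeks 2 days

Weeks: 366 ÷ 7 = 52 remainder 2


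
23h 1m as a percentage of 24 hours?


0.9590 (95.90%)

Total minutes: 23×60 + 1 = 1381
Day = 24×60 = 1440 minutes
Fraction = 1381/1440 ≈ 0.9590
As a percentage: 1381/1440 × 100 ≈ 95.90%


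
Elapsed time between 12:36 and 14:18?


End time in minutes: 14×60 + 18 = 858
Start time in minutes: 12×60 + 36 = 756
Difference = 858 - 756 = 102 minutes
= 1 hours 42 minutes

1h 42m


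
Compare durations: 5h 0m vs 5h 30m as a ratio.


Duration 1: 300 minutes
Duration 2: 330 minutes
Ratio = 300:330
GCD = 30
Simplified = 10:11
As a decimal: 10/11 ≈ 0.91

10:11 (0.91)


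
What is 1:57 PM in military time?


13:57

Input: 1:57 PM
PM: 1 + 12 = 13


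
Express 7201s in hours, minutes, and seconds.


Hours: 7201 ÷ 3600 = 2 remainder 1
Minutes: 1 ÷ 60 = 0 remainder 1
Seconds: 1

2h 0m 1s


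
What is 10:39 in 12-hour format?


10:39 AM

Hour: 10
10 < 12 → AM


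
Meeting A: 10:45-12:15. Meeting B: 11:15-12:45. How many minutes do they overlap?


60 minutes

Meeting A: 645-735 (in minutes from midnight)
Meeting B: 675-765
Overlap start = max(645, 675) = 675
Overlap end = min(735, 765) = 735
Overlap = max(0, 735 - 675) = 60 min


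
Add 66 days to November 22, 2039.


January 27, 2040

Start: November 22, 2039
Add 66 days
November 22 → December 1: 30 - 22 + 1 = 9 days (66 - 9 = 57 left)
December 1 → January 1: 31 - 1 + 1 = 31 days (57 - 31 = 26 left)
January 1 + 26 = January 27, 2040


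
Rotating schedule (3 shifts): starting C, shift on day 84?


Shifts: A, B, C
Start: C (index 2)
Day 84: (2 + 84 - 1) mod 3
= 85 mod 3
= 1
Index 1 → shift B

Shift B


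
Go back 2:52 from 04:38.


Start: 278 minutes from midnight
Subtract: 172 minutes
Remaining: 278 - 172 = 106
Hours: 1, Minutes: 46

01:46


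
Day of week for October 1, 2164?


Zeller's congruence:
q=1, m=10, k=64, j=21
h = (1 + ⌊13×11/5⌋ + 64 + ⌊64/4⌋ + ⌊21/4⌋ - 2×21) mod 7
= (1 + 28 + 64 + 16 + 5 - 42) mod 7
= 72 mod 7 = 2
h=2 → Monday

Monday


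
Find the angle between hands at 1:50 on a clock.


115.0°

Hour hand = 1×30 + 50×0.5 = 55.0°
Minute hand = 50×6 = 300°
Difference = |55.0 - 300| = 245.0°
Since > 180°: 360 - 245.0 = 115.0°


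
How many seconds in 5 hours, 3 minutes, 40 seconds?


18220 seconds

Hours: 5 × 3600 = 18000
Minutes: 3 × 60 = 180
Seconds: 40
Total = 18000 + 180 + 40 = 18220


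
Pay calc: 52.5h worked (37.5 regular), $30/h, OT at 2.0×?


Regular: 37.5h × $30 = $1125.00
Overtime: 52.5 - 37.5 = 15.0h
OT pay: 15.0h × $30 × 2.0 = $900.00
Total = $1125.00 + $900.00 = $2025.00

$2025.00


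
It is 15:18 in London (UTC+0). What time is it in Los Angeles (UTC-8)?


Time difference = UTC-8 - UTC+0 = -8 hours
New hour = (15 -8) mod 24
= 7 mod 24 = 7
Minutes unchanged → 07:18

07:18


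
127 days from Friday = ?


Start: Friday (index 4)
(4 + 127) mod 7
= 131 mod 7
= 5
Index 5 → Saturday

Saturday


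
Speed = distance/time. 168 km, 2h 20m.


72.0 km/h

Distance: 168 km
Time: 2h 20m = 140 min = 140/60 = 7/3 hours
Speed = 168 ÷ (7/3) = 168 × 3 / 7 = 504/7 = 72.0 km/h


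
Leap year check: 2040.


Rules: divisible by 4 AND (not by 100 OR by 400)
2040 ÷ 4 = 510 exactly → divisible by 4
2040 ÷ 100 = 20 remainder 40 → not divisible by 100
Divisible by 4 but not by 100 → leap year

Yes


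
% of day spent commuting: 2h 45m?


Time: 165 minutes
Day: 1440 minutes
Percentage = (165/1440) × 100 ≈ 11.5%

11.5%


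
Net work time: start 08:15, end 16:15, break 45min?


Total time = (16×60+15) - (8×60+15)
= 975 - 495 = 480 min
Minus break: 480 - 45 = 435 min
= 7h 15m

7h 15m (435 minutes)


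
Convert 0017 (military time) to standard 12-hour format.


Hour: 0
0 → 12 AM (midnight)

12:17 AM


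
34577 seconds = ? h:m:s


Hours: 34577 ÷ 3600 = 9 remainder 2177
Minutes: 2177 ÷ 60 = 36 remainder 17
Seconds: 17

9h 36m 17s


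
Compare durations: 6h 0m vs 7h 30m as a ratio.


4:5 (0.80)

Duration 1: 360 minutes
Duration 2: 450 minutes
Ratio = 360:450
GCD = 90
Simplified = 4:5
As a decimal: 4/5 = 0.80


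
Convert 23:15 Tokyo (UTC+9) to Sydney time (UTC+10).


00:15 (next day)

Time difference = UTC+10 - UTC+9 = +1 hours
New hour = (23 + 1) mod 24
= 24 mod 24 = 0
Minutes unchanged → 00:15; 24 ≥ 24 → next day


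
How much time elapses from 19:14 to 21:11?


End time in minutes: 21×60 + 11 = 1271
Start time in minutes: 19×60 + 14 = 1154
Difference = 1271 - 1154 = 117 minutes
= 1 hours 57 minutes

1h 57m


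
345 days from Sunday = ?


Start: Sunday (index 6)
(6 + 345) mod 7
= 351 mod 7
= 1
Index 1 → Tuesday

Tuesday


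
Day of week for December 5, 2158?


Tuesday

Zeller's congruence:
q=5, m=12, k=58, j=21
h = (5 + ⌊13×13/5⌋ + 58 + ⌊58/4⌋ + ⌊21/4⌋ - 2×21) mod 7
= (5 + 33 + 58 + 14 + 5 - 42) mod 7
= 73 mod 7 = 3
h=3 → Tuesday


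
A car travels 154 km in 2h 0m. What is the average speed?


Distance: 154 km
Time: 2 hours
Speed = 154 / 2 = 77.0 km/h

77.0 km/h


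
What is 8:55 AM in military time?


Input: 8:55 AM
AM hour stays: 8

08:55


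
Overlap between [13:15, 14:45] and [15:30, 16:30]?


0 minutes

Meeting A: 795-885 (in minutes from midnight)
Meeting B: 930-990
Overlap start = max(795, 930) = 930
Overlap end = min(885, 990) = 885
Overlap = max(0, 885 - 930) = 0 min


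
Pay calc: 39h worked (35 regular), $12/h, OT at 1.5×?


$492.00

Regular: 35h × $12 = $420.00
Overtime: 39 - 35 = 4h
OT pay: 4h × $12 × 1.5 = $72.00
Total = $420.00 + $72.00 = $492.00


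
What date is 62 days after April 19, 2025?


Start: April 19, 2025
Add 62 days
April 19 → May 1: 30 - 19 + 1 = 12 days (62 - 12 = 50 left)
May 1 → June 1: 31 - 1 + 1 = 31 days (50 - 31 = 19 left)
June 1 + 19 = June 20, 2025

June 20, 2025


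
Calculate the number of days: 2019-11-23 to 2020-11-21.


364 days

From November 23, 2019 to November 21, 2020
Rest of November 2019: 30 - 23 = 7
Full months: December 31, January 31, February 2020 29, March 31, April 30, May 31, June 30, July 31, August 31, September 30, October 31
Days into November 2020: 21
Total = 7 + 31 + 31 + 29 + 31 + 30 + 31 + 30 + 31 + 31 + 30 + 31 + 21 = 364 days


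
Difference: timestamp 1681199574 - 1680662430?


Difference = 1681199574 - 1680662430 = 537144 seconds
In hours: 537144 / 3600 ≈ 149.2
In days: 537144 / 86400 ≈ 6.22

537144 seconds (149.2 hours / 6.22 days)


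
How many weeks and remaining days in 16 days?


2 weeks 2 days

Weeks: 16 ÷ 7 = 2 remainder 2


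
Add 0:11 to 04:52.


05:03

Start: 292 minutes from midnight
Add: 11 minutes
Total: 303 minutes
Hours: 303 ÷ 60 = 5 remainder 3


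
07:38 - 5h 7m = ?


Start: 458 minutes from midnight
Subtract: 307 minutes
Remaining: 458 - 307 = 151
Hours: 2, Minutes: 31

02:31


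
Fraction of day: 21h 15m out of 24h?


Total minutes: 21×60 + 15 = 1275
Day = 24×60 = 1440 minutes
Fraction = 1275/1440 ≈ 0.8854
As a percentage: 1275/1440 × 100 ≈ 88.54%

0.8854 (88.54%)


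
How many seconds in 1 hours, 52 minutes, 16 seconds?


6736 seconds

Hours: 1 × 3600 = 3600
Minutes: 52 × 60 = 3120
Seconds: 16
Total = 3600 + 3120 + 16 = 6736


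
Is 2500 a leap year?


No

Rules: divisible by 4 AND (not by 100 OR by 400)
2500 ÷ 4 = 625 exactly → divisible by 4
2500 ÷ 100 = 25 exactly → divisible by 100
2500 ÷ 400 = 6 remainder 100 → not divisible by 400
Divisible by 100 but not by 400 → not a leap year


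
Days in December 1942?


Month: December (month 12)
December has 31 days

31 days


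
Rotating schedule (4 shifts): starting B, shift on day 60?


Shifts: A, B, C, D
Start: B (index 1)
Day 60: (1 + 60 - 1) mod 4
= 60 mod 4
= 0
Index 0 → shift A

Shift A


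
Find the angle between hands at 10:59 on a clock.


Hour hand = 10×30 + 59×0.5 = 329.5°
Minute hand = 59×6 = 354°
Difference = |329.5 - 354| = 24.5°

24.5°


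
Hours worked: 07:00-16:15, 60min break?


Total time = (16×60+15) - (7×60+0)
= 975 - 420 = 555 min
Minus break: 555 - 60 = 495 min
= 8h 15m

8h 15m (495 minutes)


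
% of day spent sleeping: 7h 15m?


Time: 435 minutes
Day: 1440 minutes
Percentage = (435/1440) × 100 ≈ 30.2%

30.2%


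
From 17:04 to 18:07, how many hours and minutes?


1h 3m

End time in minutes: 18×60 + 7 = 1087
Start time in minutes: 17×60 + 4 = 1024
Difference = 1087 - 1024 = 63 minutes
= 1 hours 3 minutes


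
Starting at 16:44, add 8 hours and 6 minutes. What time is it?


Start: 1004 minutes from midnight
Add: 486 minutes
Total: 1490 minutes
Hours: 1490 ÷ 60 = 24 remainder 50
24 ≥ 24 → 24 - 24 = 0 (next day)

00:50 (next day)


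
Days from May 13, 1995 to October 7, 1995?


From May 13, 1995 to October 7, 1995
Rest of May 1995: 31 - 13 = 18
Full months: June 30, July 31, August 31, September 30
Days into October 1995: 7
Total = 18 + 30 + 31 + 31 + 30 + 7 = 147 days

147 days


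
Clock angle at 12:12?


Hour hand (12 ≡ 0 on the dial): 0×30 + 12×0.5 = 6.0°
Minute hand = 12×6 = 72°
Difference = |6.0 - 72| = 66.0°

66.0°


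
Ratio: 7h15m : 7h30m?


29:30 (0.97)

Duration 1: 435 minutes
Duration 2: 450 minutes
Ratio = 435:450
GCD = 15
Simplified = 29:30
As a decimal: 29/30 ≈ 0.97


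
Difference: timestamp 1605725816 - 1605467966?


Difference = 1605725816 - 1605467966 = 257850 seconds
In hours: 257850 / 3600 ≈ 71.6
In days: 257850 / 86400 ≈ 2.98

257850 seconds (71.6 hours / 2.98 days)


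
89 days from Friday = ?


Wednesday

Start: Friday (index 4)
(4 + 89) mod 7
= 93 mod 7
= 2
Index 2 → Wednesday


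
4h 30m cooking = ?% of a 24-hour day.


Time: 270 minutes
Day: 1440 minutes
Percentage = (270/1440) × 100 ≈ 18.8%

18.8%


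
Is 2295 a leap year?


Rules: divisible by 4 AND (not by 100 OR by 400)
2295 ÷ 4 = 573 remainder 3 → not divisible by 4
Not divisible by 4 → not a leap year

No


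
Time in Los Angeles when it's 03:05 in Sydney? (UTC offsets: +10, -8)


Time difference = UTC-8 - UTC+10 = -18 hours
New hour = (3 -18) mod 24
= -15 mod 24 = 9
Minutes unchanged → 09:05; -15 < 0 → previous day

09:05 (previous day)


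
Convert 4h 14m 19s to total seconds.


Hours: 4 × 3600 = 14400
Minutes: 14 × 60 = 840
Seconds: 19
Total = 14400 + 840 + 19 = 15259

15259 seconds


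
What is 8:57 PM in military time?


Input: 8:57 PM
PM: 8 + 12 = 20

20:57


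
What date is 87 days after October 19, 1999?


January 14, 2000

Start: October 19, 1999
Add 87 days
October 19 → November 1: 31 - 19 + 1 = 13 days (87 - 13 = 74 left)
November 1 → December 1: 30 - 1 + 1 = 30 days (74 - 30 = 44 left)
December 1 → January 1: 31 - 1 + 1 = 31 days (44 - 31 = 13 left)
January 1 + 13 = January 14, 2000


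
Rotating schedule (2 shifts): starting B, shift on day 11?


Shifts: A, B
Start: B (index 1)
Day 11: (1 + 11 - 1) mod 2
= 11 mod 2
= 1
Index 1 → shift B

Shift B


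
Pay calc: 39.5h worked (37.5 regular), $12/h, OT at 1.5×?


Regular: 37.5h × $12 = $450.00
Overtime: 39.5 - 37.5 = 2.0h
OT pay: 2.0h × $12 × 1.5 = $36.00
Total = $450.00 + $36.00 = $486.00

$486.00


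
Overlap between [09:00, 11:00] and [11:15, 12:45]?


Meeting A: 540-660 (in minutes from midnight)
Meeting B: 675-765
Overlap start = max(540, 675) = 675
Overlap end = min(660, 765) = 660
Overlap = max(0, 660 - 675) = 0 min

0 minutes


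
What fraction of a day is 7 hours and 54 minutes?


0.3292 (32.92%)

Total minutes: 7×60 + 54 = 474
Day = 24×60 = 1440 minutes
Fraction = 474/1440 ≈ 0.3292
As a percentage: 474/1440 × 100 ≈ 32.92%


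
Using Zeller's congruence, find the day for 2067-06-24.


Zeller's congruence:
q=24, m=6, k=67, j=20
h = (24 + ⌊13×7/5⌋ + 67 + ⌊67/4⌋ + ⌊20/4⌋ - 2×20) mod 7
= (24 + 18 + 67 + 16 + 5 - 40) mod 7
= 90 mod 7 = 6
h=6 → Friday

Friday


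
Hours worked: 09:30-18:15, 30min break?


8h 15m (495 minutes)

Total time = (18×60+15) - (9×60+30)
= 1095 - 570 = 525 min
Minus break: 525 - 30 = 495 min
= 8h 15m


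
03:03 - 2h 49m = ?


00:14

Start: 183 minutes from midnight
Subtract: 169 minutes
Remaining: 183 - 169 = 14
Hours: 0, Minutes: 14


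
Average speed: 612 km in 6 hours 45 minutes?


90.7 km/h

Distance: 612 km
Time: 6h 45m = 405 min = 405/60 = 27/4 hours
Speed = 612 ÷ (27/4) = 612 × 4 / 27 = 2448/27 ≈ 90.7 km/h


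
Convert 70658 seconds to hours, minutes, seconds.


Hours: 70658 ÷ 3600 = 19 remainder 2258
Minutes: 2258 ÷ 60 = 37 remainder 38
Seconds: 38

19h 37m 38s


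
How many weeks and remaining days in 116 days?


Weeks: 116 ÷ 7 = 16 remainder 4

16 weeks 4 days


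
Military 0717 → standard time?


Hour: 7
7 < 12 → AM

7:17 AM


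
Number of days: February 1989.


28 days

Month: February (month 2)
February: 28 or 29 (leap year)
1989 leap year? No


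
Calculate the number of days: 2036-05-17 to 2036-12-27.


224 days

From May 17, 2036 to December 27, 2036
Rest of May 2036: 31 - 17 = 14
Full months: June 30, July 31, August 31, September 30, October 31, November 30
Days into December 2036: 27
Total = 14 + 30 + 31 + 31 + 30 + 31 + 30 + 27 = 224 days


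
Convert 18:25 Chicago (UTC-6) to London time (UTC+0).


00:25 (next day)

Time difference = UTC+0 - UTC-6 = +6 hours
New hour = (18 + 6) mod 24
= 24 mod 24 = 0
Minutes unchanged → 00:25; 24 ≥ 24 → next day


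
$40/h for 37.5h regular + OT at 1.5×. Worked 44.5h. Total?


Regular: 37.5h × $40 = $1500.00
Overtime: 44.5 - 37.5 = 7.0h
OT pay: 7.0h × $40 × 1.5 = $420.00
Total = $1500.00 + $420.00 = $1920.00

$1920.00


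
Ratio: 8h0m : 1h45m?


Duration 1: 480 minutes
Duration 2: 105 minutes
Ratio = 480:105
GCD = 15
Simplified = 32:7
As a decimal: 32/7 ≈ 4.57

32:7 (4.57)


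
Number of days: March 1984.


Month: March (month 3)
March has 31 days

31 days


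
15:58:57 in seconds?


Hours: 15 × 3600 = 54000
Minutes: 58 × 60 = 3480
Seconds: 57
Total = 54000 + 3480 + 57 = 57537

57537 seconds


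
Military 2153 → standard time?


9:53 PM

Hour: 21
21 - 12 = 9 → PM


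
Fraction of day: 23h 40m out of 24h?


0.9861 (98.61%)

Total minutes: 23×60 + 40 = 1420
Day = 24×60 = 1440 minutes
Fraction = 1420/1440 ≈ 0.9861
As a percentage: 1420/1440 × 100 ≈ 98.61%


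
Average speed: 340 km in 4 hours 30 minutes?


75.6 km/h

Distance: 340 km
Time: 4h 30m = 270 min = 270/60 = 9/2 hours
Speed = 340 ÷ (9/2) = 340 × 2 / 9 = 680/9 ≈ 75.6 km/h


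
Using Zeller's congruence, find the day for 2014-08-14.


Zeller's congruence:
q=14, m=8, k=14, j=20
h = (14 + ⌊13×9/5⌋ + 14 + ⌊14/4⌋ + ⌊20/4⌋ - 2×20) mod 7
= (14 + 23 + 14 + 3 + 5 - 40) mod 7
= 19 mod 7 = 5
h=5 → Thursday

Thursday


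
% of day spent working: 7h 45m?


Time: 465 minutes
Day: 1440 minutes
Percentage = (465/1440) × 100 ≈ 32.3%

32.3%


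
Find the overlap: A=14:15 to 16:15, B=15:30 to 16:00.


30 minutes

Meeting A: 855-975 (in minutes from midnight)
Meeting B: 930-960
Overlap start = max(855, 930) = 930
Overlap end = min(975, 960) = 960
Overlap = max(0, 960 - 930) = 30 min


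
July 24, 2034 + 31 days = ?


August 24, 2034

Start: July 24, 2034
Add 31 days
July 24 → August 1: 31 - 24 + 1 = 8 days (31 - 8 = 23 left)
August 1 + 23 = August 24, 2034


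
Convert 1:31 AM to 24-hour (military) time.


01:31

Input: 1:31 AM
AM hour stays: 1


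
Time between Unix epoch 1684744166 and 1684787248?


43082 seconds (12.0 hours / 0.50 days)

Difference = 1684787248 - 1684744166 = 43082 seconds
In hours: 43082 / 3600 ≈ 12.0
In days: 43082 / 86400 ≈ 0.50


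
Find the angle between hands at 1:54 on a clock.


Hour hand = 1×30 + 54×0.5 = 57.0°
Minute hand = 54×6 = 324°
Difference = |57.0 - 324| = 267.0°
Since > 180°: 360 - 267.0 = 93.0°

93.0°


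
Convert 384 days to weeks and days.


54 weeks 6 days

Weeks: 384 ÷ 7 = 54 remainder 6


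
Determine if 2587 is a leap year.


No

Rules: divisible by 4 AND (not by 100 OR by 400)
2587 ÷ 4 = 646 remainder 3 → not divisible by 4
Not divisible by 4 → not a leap year


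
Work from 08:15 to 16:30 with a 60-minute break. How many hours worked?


7h 15m (435 minutes)

Total time = (16×60+30) - (8×60+15)
= 990 - 495 = 495 min
Minus break: 495 - 60 = 435 min
= 7h 15m


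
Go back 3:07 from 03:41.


Start: 221 minutes from midnight
Subtract: 187 minutes
Remaining: 221 - 187 = 34
Hours: 0, Minutes: 34

00:34


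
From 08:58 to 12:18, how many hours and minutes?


End time in minutes: 12×60 + 18 = 738
Start time in minutes: 8×60 + 58 = 538
Difference = 738 - 538 = 200 minutes
= 3 hours 20 minutes

3h 20m


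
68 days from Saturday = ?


Start: Saturday (index 5)
(5 + 68) mod 7
= 73 mod 7
= 3
Index 3 → Thursday

Thursday


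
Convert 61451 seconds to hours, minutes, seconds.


17h 4m 11s

Hours: 61451 ÷ 3600 = 17 remainder 251
Minutes: 251 ÷ 60 = 4 remainder 11
Seconds: 11


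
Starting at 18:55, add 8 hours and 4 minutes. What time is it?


Start: 1135 minutes from midnight
Add: 484 minutes
Total: 1619 minutes
Hours: 1619 ÷ 60 = 26 remainder 59
26 ≥ 24 → 26 - 24 = 2 (next day)

02:59 (next day)


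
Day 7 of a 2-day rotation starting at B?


Shifts: A, B
Start: B (index 1)
Day 7: (1 + 7 - 1) mod 2
= 7 mod 2
= 1
Index 1 → shift B

Shift B


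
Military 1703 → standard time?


5:03 PM

Hour: 17
17 - 12 = 5 → PM


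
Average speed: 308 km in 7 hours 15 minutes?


Distance: 308 km
Time: 7h 15m = 435 min = 435/60 = 29/4 hours
Speed = 308 ÷ (29/4) = 308 × 4 / 29 = 1232/29 ≈ 42.5 km/h

42.5 km/h


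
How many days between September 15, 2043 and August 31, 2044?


351 days

From September 15, 2043 to August 31, 2044
Rest of September 2043: 30 - 15 = 15
Full months: October 31, November 30, December 31, January 31, February 2044 29, March 31, April 30, May 31, June 30, July 31
Days into August 2044: 31
Total = 15 + 31 + 30 + 31 + 31 + 29 + 31 + 30 + 31 + 30 + 31 + 31 = 351 days


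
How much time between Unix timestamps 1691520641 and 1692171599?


650958 seconds (180.8 hours / 7.53 days)

Difference = 1692171599 - 1691520641 = 650958 seconds
In hours: 650958 / 3600 ≈ 180.8
In days: 650958 / 86400 ≈ 7.53


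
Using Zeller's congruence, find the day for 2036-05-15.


Thursday

Zeller's congruence:
q=15, m=5, k=36, j=20
h = (15 + ⌊13×6/5⌋ + 36 + ⌊36/4⌋ + ⌊20/4⌋ - 2×20) mod 7
= (15 + 15 + 36 + 9 + 5 - 40) mod 7
= 40 mod 7 = 5
h=5 → Thursday


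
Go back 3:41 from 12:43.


Start: 763 minutes from midnight
Subtract: 221 minutes
Remaining: 763 - 221 = 542
Hours: 9, Minutes: 2

09:02


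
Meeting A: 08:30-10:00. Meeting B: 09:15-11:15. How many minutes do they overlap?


Meeting A: 510-600 (in minutes from midnight)
Meeting B: 555-675
Overlap start = max(510, 555) = 555
Overlap end = min(600, 675) = 600
Overlap = max(0, 600 - 555) = 45 min

45 minutes


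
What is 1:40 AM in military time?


01:40

Input: 1:40 AM
AM hour stays: 1


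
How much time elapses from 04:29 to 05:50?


End time in minutes: 5×60 + 50 = 350
Start time in minutes: 4×60 + 29 = 269
Difference = 350 - 269 = 81 minutes
= 1 hours 21 minutes

1h 21m


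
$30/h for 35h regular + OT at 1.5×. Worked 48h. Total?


Regular: 35h × $30 = $1050.00
Overtime: 48 - 35 = 13h
OT pay: 13h × $30 × 1.5 = $585.00
Total = $1050.00 + $585.00 = $1635.00

$1635.00


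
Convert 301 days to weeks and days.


43 weeks 0 days

Weeks: 301 ÷ 7 = 43 remainder 0


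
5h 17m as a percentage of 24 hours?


0.2201 (22.01%)

Total minutes: 5×60 + 17 = 317
Day = 24×60 = 1440 minutes
Fraction = 317/1440 ≈ 0.2201
As a percentage: 317/1440 × 100 ≈ 22.01%


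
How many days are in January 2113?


31 days

Month: January (month 1)
January has 31 days


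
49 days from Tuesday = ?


Start: Tuesday (index 1)
(1 + 49) mod 7
= 50 mod 7
= 1
Index 1 → Tuesday

Tuesday


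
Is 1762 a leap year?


No

Rules: divisible by 4 AND (not by 100 OR by 400)
1762 ÷ 4 = 440 remainder 2 → not divisible by 4
Not divisible by 4 → not a leap year


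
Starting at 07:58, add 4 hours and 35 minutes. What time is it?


12:33

Start: 478 minutes from midnight
Add: 275 minutes
Total: 753 minutes
Hours: 753 ÷ 60 = 12 remainder 33


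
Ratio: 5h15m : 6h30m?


21:26 (0.81)

Duration 1: 315 minutes
Duration 2: 390 minutes
Ratio = 315:390
GCD = 15
Simplified = 21:26
As a decimal: 21/26 ≈ 0.81


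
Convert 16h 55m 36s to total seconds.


60936 seconds

Hours: 16 × 3600 = 57600
Minutes: 55 × 60 = 3300
Seconds: 36
Total = 57600 + 3300 + 36 = 60936


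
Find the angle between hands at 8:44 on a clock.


2.0°

Hour hand = 8×30 + 44×0.5 = 262.0°
Minute hand = 44×6 = 264°
Difference = |262.0 - 264| = 2.0°


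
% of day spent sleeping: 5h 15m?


Time: 315 minutes
Day: 1440 minutes
Percentage = (315/1440) × 100 ≈ 21.9%

21.9%


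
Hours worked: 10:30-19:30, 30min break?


8h 30m (510 minutes)

Total time = (19×60+30) - (10×60+30)
= 1170 - 630 = 540 min
Minus break: 540 - 30 = 510 min
= 8h 30m


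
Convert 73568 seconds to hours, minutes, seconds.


20h 26m 8s

Hours: 73568 ÷ 3600 = 20 remainder 1568
Minutes: 1568 ÷ 60 = 26 remainder 8
Seconds: 8


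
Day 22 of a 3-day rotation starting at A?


Shifts: A, B, C
Start: A (index 0)
Day 22: (0 + 22 - 1) mod 3
= 21 mod 3
= 0
Index 0 → shift A

Shift A


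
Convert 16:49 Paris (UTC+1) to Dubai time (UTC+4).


Time difference = UTC+4 - UTC+1 = +3 hours
New hour = (16 + 3) mod 24
= 19 mod 24 = 19
Minutes unchanged → 19:49

19:49


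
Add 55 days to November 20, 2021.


January 14, 2022

Start: November 20, 2021
Add 55 days
November 20 → December 1: 30 - 20 + 1 = 11 days (55 - 11 = 44 left)
December 1 → January 1: 31 - 1 + 1 = 31 days (44 - 31 = 13 left)
January 1 + 13 = January 14, 2022


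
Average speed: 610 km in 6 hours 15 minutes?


Distance: 610 km
Time: 6h 15m = 375 min = 375/60 = 25/4 hours
Speed = 610 ÷ (25/4) = 610 × 4 / 25 = 2440/25 = 97.6 km/h

97.6 km/h


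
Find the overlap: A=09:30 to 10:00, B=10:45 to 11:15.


Meeting A: 570-600 (in minutes from midnight)
Meeting B: 645-675
Overlap start = max(570, 645) = 645
Overlap end = min(600, 675) = 600
Overlap = max(0, 600 - 645) = 0 min

0 minutes


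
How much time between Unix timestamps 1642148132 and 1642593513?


445381 seconds (123.7 hours / 5.15 days)

Difference = 1642593513 - 1642148132 = 445381 seconds
In hours: 445381 / 3600 ≈ 123.7
In days: 445381 / 86400 ≈ 5.15


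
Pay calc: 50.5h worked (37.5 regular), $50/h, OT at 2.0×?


$3175.00

Regular: 37.5h × $50 = $1875.00
Overtime: 50.5 - 37.5 = 13.0h
OT pay: 13.0h × $50 × 2.0 = $1300.00
Total = $1875.00 + $1300.00 = $3175.00


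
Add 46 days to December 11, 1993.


Start: December 11, 1993
Add 46 days
December 11 → January 1: 31 - 11 + 1 = 21 days (46 - 21 = 25 left)
January 1 + 25 = January 26, 1994

January 26, 1994


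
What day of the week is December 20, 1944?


Zeller's congruence:
q=20, m=12, k=44, j=19
h = (20 + ⌊13×13/5⌋ + 44 + ⌊44/4⌋ + ⌊19/4⌋ - 2×19) mod 7
= (20 + 33 + 44 + 11 + 4 - 38) mod 7
= 74 mod 7 = 4
h=4 → Wednesday

Wednesday


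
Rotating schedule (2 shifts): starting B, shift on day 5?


Shifts: A, B
Start: B (index 1)
Day 5: (1 + 5 - 1) mod 2
= 5 mod 2
= 1
Index 1 → shift B

Shift B


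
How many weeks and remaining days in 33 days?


4 weeks 5 days

Weeks: 33 ÷ 7 = 4 remainder 5


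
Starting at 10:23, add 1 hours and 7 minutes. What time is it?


Start: 623 minutes from midnight
Add: 67 minutes
Total: 690 minutes
Hours: 690 ÷ 60 = 11 remainder 30

11:30


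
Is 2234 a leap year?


No

Rules: divisible by 4 AND (not by 100 OR by 400)
2234 ÷ 4 = 558 remainder 2 → not divisible by 4
Not divisible by 4 → not a leap year


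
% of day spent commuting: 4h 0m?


16.7%

Time: 240 minutes
Day: 1440 minutes
Percentage = (240/1440) × 100 ≈ 16.7%


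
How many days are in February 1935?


28 days

Month: February (month 2)
February: 28 or 29 (leap year)
1935 leap year? No


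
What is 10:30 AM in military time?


10:30

Input: 10:30 AM
AM hour stays: 10


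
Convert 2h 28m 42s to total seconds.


8922 seconds

Hours: 2 × 3600 = 7200
Minutes: 28 × 60 = 1680
Seconds: 42
Total = 7200 + 1680 + 42 = 8922


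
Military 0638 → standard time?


Hour: 6
6 < 12 → AM

6:38 AM


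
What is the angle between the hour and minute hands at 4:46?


Hour hand = 4×30 + 46×0.5 = 143.0°
Minute hand = 46×6 = 276°
Difference = |143.0 - 276| = 133.0°

133.0°


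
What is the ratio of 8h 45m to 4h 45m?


Duration 1: 525 minutes
Duration 2: 285 minutes
Ratio = 525:285
GCD = 15
Simplified = 35:19
As a decimal: 35/19 ≈ 1.84

35:19 (1.84)


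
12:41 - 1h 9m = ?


11:32

Start: 761 minutes from midnight
Subtract: 69 minutes
Remaining: 761 - 69 = 692
Hours: 11, Minutes: 32


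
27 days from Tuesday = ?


Monday

Start: Tuesday (index 1)
(1 + 27) mod 7
= 28 mod 7
= 0
Index 0 → Monday


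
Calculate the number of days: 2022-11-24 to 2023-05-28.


185 days

From November 24, 2022 to May 28, 2023
Rest of November 2022: 30 - 24 = 6
Full months: December 31, January 31, February 2023 28, March 31, April 30
Days into May 2023: 28
Total = 6 + 31 + 31 + 28 + 31 + 30 + 28 = 185 days


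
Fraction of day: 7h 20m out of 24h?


0.3056 (30.56%)

Total minutes: 7×60 + 20 = 440
Day = 24×60 = 1440 minutes
Fraction = 440/1440 ≈ 0.3056
As a percentage: 440/1440 × 100 ≈ 30.56%


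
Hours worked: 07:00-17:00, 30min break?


Total time = (17×60+0) - (7×60+0)
= 1020 - 420 = 600 min
Minus break: 600 - 30 = 570 min
= 9h 30m

9h 30m (570 minutes)


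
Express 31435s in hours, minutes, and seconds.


8h 43m 55s

Hours: 31435 ÷ 3600 = 8 remainder 2635
Minutes: 2635 ÷ 60 = 43 remainder 55
Seconds: 55


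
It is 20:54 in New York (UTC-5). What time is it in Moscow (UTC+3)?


Time difference = UTC+3 - UTC-5 = +8 hours
New hour = (20 + 8) mod 24
= 28 mod 24 = 4
Minutes unchanged → 04:54; 28 ≥ 24 → next day

04:54 (next day)


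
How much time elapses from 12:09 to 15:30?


End time in minutes: 15×60 + 30 = 930
Start time in minutes: 12×60 + 9 = 729
Difference = 930 - 729 = 201 minutes
= 3 hours 21 minutes

3h 21m


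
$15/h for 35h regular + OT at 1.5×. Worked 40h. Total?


$637.50

Regular: 35h × $15 = $525.00
Overtime: 40 - 35 = 5h
OT pay: 5h × $15 × 1.5 = $112.50
Total = $525.00 + $112.50 = $637.50


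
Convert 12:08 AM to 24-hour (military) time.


Input: 12:08 AM
12 AM → 00 (midnight)

00:08


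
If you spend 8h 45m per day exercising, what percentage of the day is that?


36.5%

Time: 525 minutes
Day: 1440 minutes
Percentage = (525/1440) × 100 ≈ 36.5%


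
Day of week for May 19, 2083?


Wednesday

Zeller's congruence:
q=19, m=5, k=83, j=20
h = (19 + ⌊13×6/5⌋ + 83 + ⌊83/4⌋ + ⌊20/4⌋ - 2×20) mod 7
= (19 + 15 + 83 + 20 + 5 - 40) mod 7
= 102 mod 7 = 4
h=4 → Wednesday


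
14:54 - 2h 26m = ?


12:28

Start: 894 minutes from midnight
Subtract: 146 minutes
Remaining: 894 - 146 = 748
Hours: 12, Minutes: 28


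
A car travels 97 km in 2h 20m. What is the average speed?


Distance: 97 km
Time: 2h 20m = 140 min = 140/60 = 7/3 hours
Speed = 97 ÷ (7/3) = 97 × 3 / 7 = 291/7 ≈ 41.6 km/h

41.6 km/h


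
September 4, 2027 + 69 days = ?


November 12, 2027

Start: September 4, 2027
Add 69 days
September 4 → October 1: 30 - 4 + 1 = 27 days (69 - 27 = 42 left)
October 1 → November 1: 31 - 1 + 1 = 31 days (42 - 31 = 11 left)
November 1 + 11 = November 12, 2027


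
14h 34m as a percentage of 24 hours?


Total minutes: 14×60 + 34 = 874
Day = 24×60 = 1440 minutes
Fraction = 874/1440 ≈ 0.6069
As a percentage: 874/1440 × 100 ≈ 60.69%

0.6069 (60.69%)


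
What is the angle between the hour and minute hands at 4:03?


Hour hand = 4×30 + 3×0.5 = 121.5°
Minute hand = 3×6 = 18°
Difference = |121.5 - 18| = 103.5°

103.5°


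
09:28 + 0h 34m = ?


10:02

Start: 568 minutes from midnight
Add: 34 minutes
Total: 602 minutes
Hours: 602 ÷ 60 = 10 remainder 2


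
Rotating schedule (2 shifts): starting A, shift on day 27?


Shift A

Shifts: A, B
Start: A (index 0)
Day 27: (0 + 27 - 1) mod 2
= 26 mod 2
= 0
Index 0 → shift A


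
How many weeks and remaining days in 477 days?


Weeks: 477 ÷ 7 = 68 remainder 1

68 weeks 1 days


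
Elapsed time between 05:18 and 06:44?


1h 26m

End time in minutes: 6×60 + 44 = 404
Start time in minutes: 5×60 + 18 = 318
Difference = 404 - 318 = 86 minutes
= 1 hours 26 minutes


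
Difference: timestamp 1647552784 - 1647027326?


Difference = 1647552784 - 1647027326 = 525458 seconds
In hours: 525458 / 3600 ≈ 146.0
In days: 525458 / 86400 ≈ 6.08

525458 seconds (146.0 hours / 6.08 days)


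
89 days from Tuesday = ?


Start: Tuesday (index 1)
(1 + 89) mod 7
= 90 mod 7
= 6
Index 6 → Sunday

Sunday


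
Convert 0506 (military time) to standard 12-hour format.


5:06 AM

Hour: 5
5 < 12 → AM


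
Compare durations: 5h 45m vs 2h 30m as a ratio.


23:10 (2.30)

Duration 1: 345 minutes
Duration 2: 150 minutes
Ratio = 345:150
GCD = 15
Simplified = 23:10
As a decimal: 23/10 = 2.30


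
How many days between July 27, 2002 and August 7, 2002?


11 days

From July 27, 2002 to August 7, 2002
Rest of July 2002: 31 - 27 = 4
Days into August 2002: 7
Total = 4 + 7 = 11 days


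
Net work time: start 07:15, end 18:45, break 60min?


10h 30m (630 minutes)

Total time = (18×60+45) - (7×60+15)
= 1125 - 435 = 690 min
Minus break: 690 - 60 = 630 min
= 10h 30m


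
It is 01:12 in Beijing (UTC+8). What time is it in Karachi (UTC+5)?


Time difference = UTC+5 - UTC+8 = -3 hours
New hour = (1 -3) mod 24
= -2 mod 24 = 22
Minutes unchanged → 22:12; -2 < 0 → previous day

22:12 (previous day)


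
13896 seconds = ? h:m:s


3h 51m 36s

Hours: 13896 ÷ 3600 = 3 remainder 3096
Minutes: 3096 ÷ 60 = 51 remainder 36
Seconds: 36


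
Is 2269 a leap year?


Rules: divisible by 4 AND (not by 100 OR by 400)
2269 ÷ 4 = 567 remainder 1 → not divisible by 4
Not divisible by 4 → not a leap year

No


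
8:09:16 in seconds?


29356 seconds

Hours: 8 × 3600 = 28800
Minutes: 9 × 60 = 540
Seconds: 16
Total = 28800 + 540 + 16 = 29356


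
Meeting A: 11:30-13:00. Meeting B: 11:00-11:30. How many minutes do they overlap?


0 minutes

Meeting A: 690-780 (in minutes from midnight)
Meeting B: 660-690
Overlap start = max(690, 660) = 690
Overlap end = min(780, 690) = 690
Overlap = max(0, 690 - 690) = 0 min


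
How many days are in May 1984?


Month: May (month 5)
May has 31 days

31 days


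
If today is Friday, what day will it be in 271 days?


Start: Friday (index 4)
(4 + 271) mod 7
= 275 mod 7
= 2
Index 2 → Wednesday

Wednesday


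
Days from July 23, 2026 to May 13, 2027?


From July 23, 2026 to May 13, 2027
Rest of July 2026: 31 - 23 = 8
Full months: August 31, September 30, October 31, November 30, December 31, January 31, February 2027 28, March 31, April 30
Days into May 2027: 13
Total = 8 + 31 + 30 + 31 + 30 + 31 + 31 + 28 + 31 + 30 + 13 = 294 days

294 days


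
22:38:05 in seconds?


81485 seconds

Hours: 22 × 3600 = 79200
Minutes: 38 × 60 = 2280
Seconds: 5
Total = 79200 + 2280 + 5 = 81485


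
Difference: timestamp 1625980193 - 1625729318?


Difference = 1625980193 - 1625729318 = 250875 seconds
In hours: 250875 / 3600 ≈ 69.7
In days: 250875 / 86400 ≈ 2.90

250875 seconds (69.7 hours / 2.90 days)


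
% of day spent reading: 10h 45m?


44.8%

Time: 645 minutes
Day: 1440 minutes
Percentage = (645/1440) × 100 ≈ 44.8%


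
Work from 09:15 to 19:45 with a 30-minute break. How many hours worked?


10h 0m (600 minutes)

Total time = (19×60+45) - (9×60+15)
= 1185 - 555 = 630 min
Minus break: 630 - 30 = 600 min
= 10h 0m


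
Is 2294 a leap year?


No

Rules: divisible by 4 AND (not by 100 OR by 400)
2294 ÷ 4 = 573 remainder 2 → not divisible by 4
Not divisible by 4 → not a leap year


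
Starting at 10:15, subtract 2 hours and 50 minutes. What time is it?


Start: 615 minutes from midnight
Subtract: 170 minutes
Remaining: 615 - 170 = 445
Hours: 7, Minutes: 25

07:25


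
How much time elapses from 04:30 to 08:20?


End time in minutes: 8×60 + 20 = 500
Start time in minutes: 4×60 + 30 = 270
Difference = 500 - 270 = 230 minutes
= 3 hours 50 minutes

3h 50m


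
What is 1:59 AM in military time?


01:59

Input: 1:59 AM
AM hour stays: 1


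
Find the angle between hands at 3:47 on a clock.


168.5°

Hour hand = 3×30 + 47×0.5 = 113.5°
Minute hand = 47×6 = 282°
Difference = |113.5 - 282| = 168.5°


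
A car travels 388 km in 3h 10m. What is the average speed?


Distance: 388 km
Time: 3h 10m = 190 min = 190/60 = 19/6 hours
Speed = 388 ÷ (19/6) = 388 × 6 / 19 = 2328/19 ≈ 122.5 km/h

122.5 km/h


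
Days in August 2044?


31 days

Month: August (month 8)
August has 31 days


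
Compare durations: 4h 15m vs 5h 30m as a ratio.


17:22 (0.77)

Duration 1: 255 minutes
Duration 2: 330 minutes
Ratio = 255:330
GCD = 15
Simplified = 17:22
As a decimal: 17/22 ≈ 0.77


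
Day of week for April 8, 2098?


Zeller's congruence:
q=8, m=4, k=98, j=20
h = (8 + ⌊13×5/5⌋ + 98 + ⌊98/4⌋ + ⌊20/4⌋ - 2×20) mod 7
= (8 + 13 + 98 + 24 + 5 - 40) mod 7
= 108 mod 7 = 3
h=3 → Tuesday

Tuesday


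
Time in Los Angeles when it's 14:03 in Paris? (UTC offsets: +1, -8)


Time difference = UTC-8 - UTC+1 = -9 hours
New hour = (14 -9) mod 24
= 5 mod 24 = 5
Minutes unchanged → 05:03

05:03


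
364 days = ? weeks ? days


Weeks: 364 ÷ 7 = 52 remainder 0

52 weeks 0 days


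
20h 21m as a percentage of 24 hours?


Total minutes: 20×60 + 21 = 1221
Day = 24×60 = 1440 minutes
Fraction = 1221/1440 ≈ 0.8479
As a percentage: 1221/1440 × 100 ≈ 84.79%

0.8479 (84.79%)


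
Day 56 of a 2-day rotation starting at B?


Shifts: A, B
Start: B (index 1)
Day 56: (1 + 56 - 1) mod 2
= 56 mod 2
= 0
Index 0 → shift A

Shift A


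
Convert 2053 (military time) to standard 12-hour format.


8:53 PM

Hour: 20
20 - 12 = 8 → PM


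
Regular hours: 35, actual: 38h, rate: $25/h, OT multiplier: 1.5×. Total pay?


Regular: 35h × $25 = $875.00
Overtime: 38 - 35 = 3h
OT pay: 3h × $25 × 1.5 = $112.50
Total = $875.00 + $112.50 = $987.50

$987.50


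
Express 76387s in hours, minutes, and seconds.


Hours: 76387 ÷ 3600 = 21 remainder 787
Minutes: 787 ÷ 60 = 13 remainder 7
Seconds: 7

21h 13m 7s


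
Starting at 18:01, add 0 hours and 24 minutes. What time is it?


18:25

Start: 1081 minutes from midnight
Add: 24 minutes
Total: 1105 minutes
Hours: 1105 ÷ 60 = 18 remainder 25


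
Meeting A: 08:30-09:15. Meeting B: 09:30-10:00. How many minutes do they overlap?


Meeting A: 510-555 (in minutes from midnight)
Meeting B: 570-600
Overlap start = max(510, 570) = 570
Overlap end = min(555, 600) = 555
Overlap = max(0, 555 - 570) = 0 min

0 minutes


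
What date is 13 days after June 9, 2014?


June 22, 2014

Start: June 9, 2014
Add 13 days
June 9 + 13 = June 22, 2014


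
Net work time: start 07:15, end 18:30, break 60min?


Total time = (18×60+30) - (7×60+15)
= 1110 - 435 = 675 min
Minus break: 675 - 60 = 615 min
= 10h 15m

10h 15m (615 minutes)


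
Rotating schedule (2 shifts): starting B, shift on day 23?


Shifts: A, B
Start: B (index 1)
Day 23: (1 + 23 - 1) mod 2
= 23 mod 2
= 1
Index 1 → shift B

Shift B


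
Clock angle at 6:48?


84.0°

Hour hand = 6×30 + 48×0.5 = 204.0°
Minute hand = 48×6 = 288°
Difference = |204.0 - 288| = 84.0°


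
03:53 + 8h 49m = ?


12:42

Start: 233 minutes from midnight
Add: 529 minutes
Total: 762 minutes
Hours: 762 ÷ 60 = 12 remainder 42


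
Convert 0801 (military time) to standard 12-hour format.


Hour: 8
8 < 12 → AM

8:01 AM


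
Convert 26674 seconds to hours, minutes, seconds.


Hours: 26674 ÷ 3600 = 7 remainder 1474
Minutes: 1474 ÷ 60 = 24 remainder 34
Seconds: 34

7h 24m 34s


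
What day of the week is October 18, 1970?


Zeller's congruence:
q=18, m=10, k=70, j=19
h = (18 + ⌊13×11/5⌋ + 70 + ⌊70/4⌋ + ⌊19/4⌋ - 2×19) mod 7
= (18 + 28 + 70 + 17 + 4 - 38) mod 7
= 99 mod 7 = 1
h=1 → Sunday

Sunday


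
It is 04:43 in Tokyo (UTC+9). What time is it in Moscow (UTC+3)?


22:43 (previous day)

Time difference = UTC+3 - UTC+9 = -6 hours
New hour = (4 -6) mod 24
= -2 mod 24 = 22
Minutes unchanged → 22:43; -2 < 0 → previous day


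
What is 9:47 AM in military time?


Input: 9:47 AM
AM hour stays: 9

09:47


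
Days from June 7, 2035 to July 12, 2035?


From June 7, 2035 to July 12, 2035
Rest of June 2035: 30 - 7 = 23
Days into July 2035: 12
Total = 23 + 12 = 35 days

35 days
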